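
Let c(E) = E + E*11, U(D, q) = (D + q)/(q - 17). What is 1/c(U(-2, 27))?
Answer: 1/30 ≈ 0.033333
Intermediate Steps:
U(D, q) = (D + q)/(-17 + q)
c(E) = 12*E (c(E) = E + 11*E = 12*E)
1/c(U(-2, 27)) = 1/(12*((-2 + 27)/(-17 + 27))) = 1/(12*(25/10)) = 1/(12*((⅒)*25)) = 1/(12*(5/2)) = 1/30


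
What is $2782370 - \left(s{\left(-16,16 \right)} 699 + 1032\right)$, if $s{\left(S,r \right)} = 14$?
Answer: $2771552$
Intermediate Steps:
$2782370 - \left(s{\left(-16,16 \right)} 699 + 1032\right) = 2782370 - \left(14 \cdot 699 + 1032\right) = 2782370 - \left(9786 + 1032\right) = 2782370 - 10818 = 2771552$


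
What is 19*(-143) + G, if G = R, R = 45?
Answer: -2672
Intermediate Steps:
G = 45
19*(-143) + G = 19*(-143) + 45 = -2717 + 45 = -2672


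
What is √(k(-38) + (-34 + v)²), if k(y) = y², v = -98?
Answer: 2*√4717 ≈ 137.36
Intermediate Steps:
√(k(-38) + (-34 + v)²) = √((-38)² + (-34 - 98)²) = √(1444 + (-132)²) = √(1444 + 17424) = √18868 = 2*√4717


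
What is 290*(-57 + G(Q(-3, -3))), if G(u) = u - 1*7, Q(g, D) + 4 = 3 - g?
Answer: -17980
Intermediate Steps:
Q(g, D) = -1 - g (Q(g, D) = -4 + (3 - g) = -1 - g)
G(u) = -7 + u (G(u) = u - 7 = -7 + u)
290*(-57 + G(Q(-3, -3))) = 290*(-57 + (-7 + (-1 - 1*(-3)))) = 290*(-57 + (-7 + (-1 + 3))) = 290*(-57 + (-7 + 2)) = 290*(-57 - 5) = 290*(-62) = -17980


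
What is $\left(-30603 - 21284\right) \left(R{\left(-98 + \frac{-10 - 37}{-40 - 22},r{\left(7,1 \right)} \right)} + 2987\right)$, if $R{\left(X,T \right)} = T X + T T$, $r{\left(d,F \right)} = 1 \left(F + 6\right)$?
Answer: $- \frac{7577006723}{62} \approx -1.2221 \cdot 10^{8}$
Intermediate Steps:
$r{\left(d,F \right)} = 6 + F$ ($r{\left(d,F \right)} = 1 \left(6 + F\right) = 6 + F$)
$R{\left(X,T \right)} = T^{2} + T X$ ($R{\left(X,T \right)} = T X + T^{2} = T^{2} + T X$)
$\left(-30603 - 21284\right) \left(R{\left(-98 + \frac{-10 - 37}{-40 - 22},r{\left(7,1 \right)} \right)} + 2987\right) = \left(-30603 - 21284\right) \left(\left(6 + 1\right) \left(\left(6 + 1\right) - \left(98 - \frac{-10 - 37}{-40 - 22}\right)\right) + 2987\right) = - 51887 \left(7 \left(7 - \left(98 + \frac{47}{-62}\right)\right) + 2987\right) = - 51887 \left(7 \left(7 - \frac{6029}{62}\right) + 2987\right) = - 51887 \left(7 \left(- \frac{5595}{62}\right) + 2987\right) = - 51887 \left(- \frac{39165}{62} + 2987\right) = \left(-51887\right) \frac{146029}{62} = - \frac{7577006723}{62}$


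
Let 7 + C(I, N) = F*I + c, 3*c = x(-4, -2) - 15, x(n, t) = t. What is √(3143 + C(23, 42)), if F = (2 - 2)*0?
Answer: √28173/3 ≈ 55.949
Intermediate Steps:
F = 0 (F = 0*0 = 0)
c = -17/3 (c = (-2 - 15)/3 = (⅓)*(-17) = -17/3 ≈ -5.6667)
C(I, N) = -38/3 (C(I, N) = -7 + (0*I - 17/3) = -7 + (0 - 17/3) = -7 - 17/3 = -38/3)
√(3143 + C(23, 42)) = √(3143 - 38/3) = √(9391/3) = √28173/3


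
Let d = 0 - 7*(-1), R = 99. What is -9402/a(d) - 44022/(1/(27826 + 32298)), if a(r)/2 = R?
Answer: -87343699591/33 ≈ -2.6468e+9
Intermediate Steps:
d = 7 (d = 0 + 7 = 7)
a(r) = 198 (a(r) = 2*99 = 198)
-9402/a(d) - 44022/(1/(27826 + 32298)) = -9402/198 - 44022/(1/(27826 + 32298)) = -9402*1/198 - 44022/(1/60124) = -1567/33 - 44022/1/60124 = -1567/33 - 44022*60124 = -1567/33 - 2646778728 = -87343699591/33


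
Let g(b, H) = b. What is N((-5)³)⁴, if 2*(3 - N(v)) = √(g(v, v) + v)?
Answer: 2449/4 + 1605*I*√10 ≈ 612.25 + 5075.5*I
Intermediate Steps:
N(v) = 3 - √2*√v/2 (N(v) = 3 - √(v + v)/2 = 3 - √2*√v/2)
N((-5)³)⁴ = (3 - √2*√((-5)³)/2)⁴ = (3 - √2*√(-125)/2)⁴ = (3 - √2*5*I*√5/2)⁴ = (3 - 5*I*√10/2)⁴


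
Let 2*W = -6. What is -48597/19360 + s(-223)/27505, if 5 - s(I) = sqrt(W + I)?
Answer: -267312737/106499360 - I*sqrt(226)/27505 ≈ -2.51 - 0.00054657*I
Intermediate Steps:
W = -3 (W = (1/2)*(-6) = -3)
s(I) = 5 - sqrt(-3 + I)
-48597/19360 + s(-223)/27505 = -48597/19360 + (5 - sqrt(-3 - 223))/27505 = -48597*1/19360 + (5 - sqrt(-226))*(1/27505) = -48597/19360 + (5 - I*sqrt(226))*(1/27505) = -48597/19360 + (1/5501 - I*sqrt(226)/27505) = -267312737/106499360 - I*sqrt(226)/27505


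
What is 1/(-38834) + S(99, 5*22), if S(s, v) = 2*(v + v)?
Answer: 17086959/38834 ≈ 440.00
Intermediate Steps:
S(s, v) = 4*v (S(s, v) = 2*(2*v) = 4*v)
1/(-38834) + S(99, 5*22) = 1/(-38834) + 4*(5*22) = -1/38834 + 4*110 = -1/38834 + 440 = 17086959/38834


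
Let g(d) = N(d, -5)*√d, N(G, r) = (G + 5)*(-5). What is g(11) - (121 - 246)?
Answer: 125 - 80*√11 ≈ -140.33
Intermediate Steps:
N(G, r) = -25 - 5*G (N(G, r) = (5 + G)*(-5) = -25 - 5*G)
g(d) = √d*(-25 - 5*d) (g(d) = (-25 - 5*d)*√d = √d*(-25 - 5*d))
g(11) - (121 - 246) = 5*√11*(-5 - 1*11) - (121 - 246) = 5*√11*(-5 - 11) - 1*(-125) = 5*√11*(-16) + 125 = -80*√11 + 125 = 125 - 80*√11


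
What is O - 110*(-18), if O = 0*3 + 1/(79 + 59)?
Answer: 273241/138 ≈ 1980.0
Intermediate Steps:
O = 1/138 (O = 0 + 1/138 = 1/138 ≈ 0.0072464)
O - 110*(-18) = 1/138 - 110*(-18) = 1/138 + 1980 = 273241/138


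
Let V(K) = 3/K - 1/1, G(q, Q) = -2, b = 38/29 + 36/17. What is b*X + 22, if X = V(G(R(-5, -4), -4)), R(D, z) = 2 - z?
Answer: 6621/493 ≈ 13.430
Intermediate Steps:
b = 1690/493 (b = 38*(1/29) + 36*(1/17) = 38/29 + 36/17 = 1690/493 ≈ 3.4280)
V(K) = -1 + 3/K (V(K) = 3/K - 1*1 = 3/K - 1 = -1 + 3/K)
X = -5/2 (X = (3 - 1*(-2))/(-2) = -(3 + 2)/2 = -½*5 = -5/2 ≈ -2.5000)
b*X + 22 = (1690/493)*(-5/2) + 22 = -4225/493 + 22 = 6621/493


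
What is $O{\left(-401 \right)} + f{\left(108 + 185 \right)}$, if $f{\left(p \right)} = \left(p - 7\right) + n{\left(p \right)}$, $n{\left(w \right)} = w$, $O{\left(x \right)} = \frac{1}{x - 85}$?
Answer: $\frac{281393}{486} \approx 579.0$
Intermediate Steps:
$O{\left(x \right)} = \frac{1}{-85 + x}$
$f{\left(p \right)} = -7 + 2 p$ ($f{\left(p \right)} = \left(p - 7\right) + p = \left(-7 + p\right) + p = -7 + 2 p$)
$O{\left(-401 \right)} + f{\left(108 + 185 \right)} = \frac{1}{-85 - 401} - \left(7 - 2 \left(108 + 185\right)\right) = \frac{1}{-486} + \left(-7 + 2 \cdot 293\right) = - \frac{1}{486} + \left(-7 + 586\right) = - \frac{1}{486} + 579 = \frac{281393}{486}$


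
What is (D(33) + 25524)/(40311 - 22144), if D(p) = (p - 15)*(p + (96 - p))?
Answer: 27252/18167 ≈ 1.5001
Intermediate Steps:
D(p) = -1440 + 96*p (D(p) = (-15 + p)*96 = -1440 + 96*p)
(D(33) + 25524)/(40311 - 22144) = ((-1440 + 96*33) + 25524)/(40311 - 22144) = ((-1440 + 3168) + 25524)/18167 = (1728 + 25524)*(1/18167) = 27252*(1/18167) = 27252/18167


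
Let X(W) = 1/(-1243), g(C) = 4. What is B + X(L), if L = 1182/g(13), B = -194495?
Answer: -241757286/1243 ≈ -1.9450e+5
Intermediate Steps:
L = 591/2 (L = 1182/4 = 1182*(¼) = 591/2 ≈ 295.50)
X(W) = -1/1243
B + X(L) = -194495 - 1/1243 = -241757286/1243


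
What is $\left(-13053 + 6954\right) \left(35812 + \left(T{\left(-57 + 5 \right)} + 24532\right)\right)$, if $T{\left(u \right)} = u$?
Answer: $-367720908$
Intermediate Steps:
$\left(-13053 + 6954\right) \left(35812 + \left(T{\left(-57 + 5 \right)} + 24532\right)\right) = \left(-13053 + 6954\right) \left(35812 + \left(\left(-57 + 5\right) + 24532\right)\right) = - 6099 \left(35812 + \left(-52 + 24532\right)\right) = - 6099 \left(35812 + 24480\right) = \left(-6099\right) 60292 = -367720908$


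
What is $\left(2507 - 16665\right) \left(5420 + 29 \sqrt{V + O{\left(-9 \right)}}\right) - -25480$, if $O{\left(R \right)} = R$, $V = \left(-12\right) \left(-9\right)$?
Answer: $-76710880 - 1231746 \sqrt{11} \approx -8.0796 \cdot 10^{7}$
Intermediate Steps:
$V = 108$
$\left(2507 - 16665\right) \left(5420 + 29 \sqrt{V + O{\left(-9 \right)}}\right) - -25480 = \left(2507 - 16665\right) \left(5420 + 29 \sqrt{108 - 9}\right) - -25480 = - 14158 \left(5420 + 29 \sqrt{99}\right) + 25480 = - 14158 \left(5420 + 29 \cdot 3 \sqrt{11}\right) + 25480 = - 14158 \left(5420 + 87 \sqrt{11}\right) + 25480 = \left(-76736360 - 1231746 \sqrt{11}\right) + 25480 = -76710880 - 1231746 \sqrt{11}$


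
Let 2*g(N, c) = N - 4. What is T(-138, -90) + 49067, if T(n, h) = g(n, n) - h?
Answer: 49086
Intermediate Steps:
g(N, c) = -2 + N/2 (g(N, c) = (N - 4)/2 = (-4 + N)/2 = -2 + N/2)
T(n, h) = -2 + n/2 - h (T(n, h) = (-2 + n/2) - h = -2 + n/2 - h)
T(-138, -90) + 49067 = (-2 + (1/2)*(-138) - 1*(-90)) + 49067 = (-2 - 69 + 90) + 49067 = 19 + 49067 = 49086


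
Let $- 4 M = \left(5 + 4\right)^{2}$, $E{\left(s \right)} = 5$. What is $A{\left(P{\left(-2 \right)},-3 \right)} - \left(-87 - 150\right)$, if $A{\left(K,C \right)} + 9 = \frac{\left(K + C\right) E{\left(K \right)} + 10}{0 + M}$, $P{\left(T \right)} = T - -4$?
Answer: $\frac{18448}{81} \approx 227.75$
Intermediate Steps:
$P{\left(T \right)} = 4 + T$ ($P{\left(T \right)} = T + 4 = 4 + T$)
$M = - \frac{81}{4}$ ($M = - \frac{\left(5 + 4\right)^{2}}{4} = - \frac{9^{2}}{4} = \left(- \frac{1}{4}\right) 81 = - \frac{81}{4} \approx -20.25$)
$A{\left(K,C \right)} = - \frac{769}{81} - \frac{20 C}{81} - \frac{20 K}{81}$ ($A{\left(K,C \right)} = -9 + \frac{\left(K + C\right) 5 + 10}{0 - \frac{81}{4}} = -9 + \frac{\left(C + K\right) 5 + 10}{- \frac{81}{4}} = -9 + \left(\left(5 C + 5 K\right) + 10\right) \left(- \frac{4}{81}\right) = -9 + \left(10 + 5 C + 5 K\right) \left(- \frac{4}{81}\right) = -9 - \left(\frac{40}{81} + \frac{20 C}{81} + \frac{20 K}{81}\right) = - \frac{769}{81} - \frac{20 C}{81} - \frac{20 K}{81}$)
$A{\left(P{\left(-2 \right)},-3 \right)} - \left(-87 - 150\right) = \left(- \frac{769}{81} - - \frac{20}{27} - \frac{20 \left(4 - 2\right)}{81}\right) - \left(-87 - 150\right) = \left(- \frac{769}{81} + \frac{20}{27} - \frac{40}{81}\right) - -237 = \left(- \frac{769}{81} + \frac{20}{27} - \frac{40}{81}\right) + 237 = - \frac{749}{81} + 237 = \frac{18448}{81}$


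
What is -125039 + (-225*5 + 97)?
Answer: -126067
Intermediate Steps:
-125039 + (-225*5 + 97) = -125039 + (-1125 + 97) = -125039 - 1028 = -126067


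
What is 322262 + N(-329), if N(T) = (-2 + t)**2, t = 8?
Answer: 322298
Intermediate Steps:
N(T) = 36 (N(T) = (-2 + 8)**2 = 6**2 = 36)
322262 + N(-329) = 322262 + 36 = 322298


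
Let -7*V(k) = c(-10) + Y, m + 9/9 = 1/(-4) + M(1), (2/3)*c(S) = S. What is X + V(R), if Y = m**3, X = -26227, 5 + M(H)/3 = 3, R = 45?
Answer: -11724347/448 ≈ -26170.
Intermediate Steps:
M(H) = -6 (M(H) = -15 + 3*3 = -15 + 9 = -6)
c(S) = 3*S/2
m = -29/4 (m = -1 + (1/(-4) - 6) = -1 + (-1/4 - 6) = -1 - 25/4 = -29/4 ≈ -7.2500)
Y = -24389/64 (Y = (-29/4)**3 = -24389/64 ≈ -381.08)
V(k) = 25349/448 (V(k) = -((3/2)*(-10) - 24389/64)/7 = -(-15 - 24389/64)/7 = -1/7*(-25349/64) = 25349/448)
X + V(R) = -26227 + 25349/448 = -11724347/448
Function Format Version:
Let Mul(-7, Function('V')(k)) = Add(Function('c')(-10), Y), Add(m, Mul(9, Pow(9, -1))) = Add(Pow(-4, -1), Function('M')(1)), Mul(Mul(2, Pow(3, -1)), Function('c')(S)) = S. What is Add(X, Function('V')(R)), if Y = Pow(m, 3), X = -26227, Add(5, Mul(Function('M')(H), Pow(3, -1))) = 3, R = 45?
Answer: Rational(-11724347, 448) ≈ -26170.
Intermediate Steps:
Function('M')(H) = -6 (Function('M')(H) = Add(-15, Mul(3, 3)) = Add(-15, 9) = -6)
Function('c')(S) = Mul(Rational(3, 2), S)
m = Rational(-29, 4) (m = Add(-1, Add(Pow(-4, -1), -6)) = Add(-1, Add(Rational(-1, 4), -6)) = Add(-1, Rational(-25, 4)) = Rational(-29, 4) ≈ -7.2500)
Y = Rational(-24389, 64) (Y = Pow(Rational(-29, 4), 3) = Rational(-24389, 64) ≈ -381.08)
Function('V')(k) = Rational(25349, 448) (Function('V')(k) = Mul(Rational(-1, 7), Add(Mul(Rational(3, 2), -10), Rational(-24389, 64))) = Mul(Rational(-1, 7), Add(-15, Rational(-24389, 64))) = Mul(Rational(-1, 7), Rational(-25349, 64)) = Rational(25349, 448))
Add(X, Function('V')(R)) = Add(-26227, Rational(25349, 448)) = Rational(-11724347, 448)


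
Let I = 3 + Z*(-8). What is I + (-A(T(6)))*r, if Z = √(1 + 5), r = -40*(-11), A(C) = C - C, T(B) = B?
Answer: 3 - 8*√6 ≈ -16.596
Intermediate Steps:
A(C) = 0
r = 440
Z = √6 ≈ 2.4495
I = 3 - 8*√6 (I = 3 + √6*(-8) = 3 - 8*√6 ≈ -16.596)
I + (-A(T(6)))*r = (3 - 8*√6) - 1*0*440 = (3 - 8*√6) + 0*440 = (3 - 8*√6) + 0 = 3 - 8*√6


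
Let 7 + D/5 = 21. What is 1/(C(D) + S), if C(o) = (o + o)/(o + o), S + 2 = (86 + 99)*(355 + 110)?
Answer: 1/86024 ≈ 1.1625e-5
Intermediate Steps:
S = 86023 (S = -2 + (86 + 99)*(355 + 110) = -2 + 185*465 = -2 + 86025 = 86023)
D = 70 (D = -35 + 5*21 = -35 + 105 = 70)
C(o) = 1 (C(o) = (2*o)/((2*o)) = (2*o)*(1/(2*o)) = 1)
1/(C(D) + S) = 1/(1 + 86023) = 1/86024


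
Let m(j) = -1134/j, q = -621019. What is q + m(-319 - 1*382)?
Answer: -435333185/701 ≈ -6.2102e+5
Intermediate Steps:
q + m(-319 - 1*382) = -621019 - 1134/(-319 - 1*382) = -621019 - 1134/(-319 - 382) = -621019 - 1134/(-701) = -621019 - 1134*(-1/701) = -621019 + 1134/701 = -435333185/701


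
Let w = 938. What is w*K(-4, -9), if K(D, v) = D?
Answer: -3752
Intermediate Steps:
w*K(-4, -9) = 938*(-4) = -3752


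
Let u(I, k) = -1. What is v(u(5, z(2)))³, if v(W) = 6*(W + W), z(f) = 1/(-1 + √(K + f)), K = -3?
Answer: -1728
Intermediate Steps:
z(f) = 1/(-1 + √(-3 + f))
v(W) = 12*W (v(W) = 6*(2*W) = 12*W)
v(u(5, z(2)))³ = (12*(-1))³ = (-12)³ = -1728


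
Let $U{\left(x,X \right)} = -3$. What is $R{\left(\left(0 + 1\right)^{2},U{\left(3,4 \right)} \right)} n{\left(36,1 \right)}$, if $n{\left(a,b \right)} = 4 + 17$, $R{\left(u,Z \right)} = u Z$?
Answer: $-63$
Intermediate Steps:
$R{\left(u,Z \right)} = Z u$
$n{\left(a,b \right)} = 21$
$R{\left(\left(0 + 1\right)^{2},U{\left(3,4 \right)} \right)} n{\left(36,1 \right)} = - 3 \left(0 + 1\right)^{2} \cdot 21 = - 3 \cdot 1^{2} \cdot 21 = \left(-3\right) 1 \cdot 21 = \left(-3\right) 21 = -63$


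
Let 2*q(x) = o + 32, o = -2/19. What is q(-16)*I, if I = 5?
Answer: 1515/19 ≈ 79.737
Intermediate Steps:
o = -2/19 (o = -2*1/19 = -2/19 ≈ -0.10526)
q(x) = 303/19 (q(x) = (-2/19 + 32)/2 = (½)*(606/19) = 303/19)
q(-16)*I = (303/19)*5 = 1515/19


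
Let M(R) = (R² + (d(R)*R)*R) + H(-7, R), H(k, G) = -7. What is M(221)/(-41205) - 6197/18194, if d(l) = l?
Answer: -39505468043/149936754 ≈ -263.48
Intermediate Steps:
M(R) = -7 + R² + R³ (M(R) = (R² + (R*R)*R) - 7 = (R² + R²*R) - 7 = (R² + R³) - 7 = -7 + R² + R³)
M(221)/(-41205) - 6197/18194 = (-7 + 221² + 221³)/(-41205) - 6197/18194 = (-7 + 48841 + 10793861)*(-1/41205) - 6197*1/18194 = 10842695*(-1/41205) - 6197/18194 = -2168539/8241 - 6197/18194 = -39505468043/149936754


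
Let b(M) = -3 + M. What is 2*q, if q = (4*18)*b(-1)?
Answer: -576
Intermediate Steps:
q = -288 (q = (4*18)*(-3 - 1) = 72*(-4) = -288)
2*q = 2*(-288) = -576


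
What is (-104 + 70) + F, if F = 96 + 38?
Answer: 100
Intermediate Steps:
F = 134
(-104 + 70) + F = (-104 + 70) + 134 = -34 + 134 = 100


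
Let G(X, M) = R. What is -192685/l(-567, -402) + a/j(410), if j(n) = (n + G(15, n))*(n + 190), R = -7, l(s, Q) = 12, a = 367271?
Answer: -1294078493/80600 ≈ -16056.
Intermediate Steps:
G(X, M) = -7
j(n) = (-7 + n)*(190 + n) (j(n) = (n - 7)*(n + 190) = (-7 + n)*(190 + n))
-192685/l(-567, -402) + a/j(410) = -192685/12 + 367271/(-1330 + 410**2 + 183*410) = -192685*1/12 + 367271/(-1330 + 168100 + 75030) = -192685/12 + 367271/241800 = -1294078493/80600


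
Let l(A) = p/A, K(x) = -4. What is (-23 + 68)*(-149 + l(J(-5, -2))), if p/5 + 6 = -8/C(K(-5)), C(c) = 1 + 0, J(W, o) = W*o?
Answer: -7020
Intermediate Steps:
C(c) = 1
p = -70 (p = -30 + 5*(-8/1) = -30 + 5*(-8*1) = -30 + 5*(-8) = -30 - 40 = -70)
l(A) = -70/A
(-23 + 68)*(-149 + l(J(-5, -2))) = (-23 + 68)*(-149 - 70/((-5*(-2)))) = 45*(-149 - 70/10) = 45*(-149 - 70*⅒) = 45*(-149 - 7) = 45*(-156) = -7020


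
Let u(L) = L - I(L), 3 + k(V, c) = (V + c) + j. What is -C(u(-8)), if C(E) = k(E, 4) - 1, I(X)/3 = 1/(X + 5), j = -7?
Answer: 14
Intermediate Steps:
I(X) = 3/(5 + X) (I(X) = 3/(X + 5) = 3/(5 + X))
k(V, c) = -10 + V + c (k(V, c) = -3 + ((V + c) - 7) = -3 + (-7 + V + c) = -10 + V + c)
u(L) = L - 3/(5 + L)
C(E) = -7 + E (C(E) = (-10 + E + 4) - 1 = (-6 + E) - 1 = -7 + E)
-C(u(-8)) = -(-7 + (-3 - 8*(5 - 8))/(5 - 8)) = -(-7 + (-3 - 8*(-3))/(-3)) = -(-7 - (-3 + 24)/3) = -(-7 - ⅓*21) = -(-7 - 7) = -1*(-14) = 14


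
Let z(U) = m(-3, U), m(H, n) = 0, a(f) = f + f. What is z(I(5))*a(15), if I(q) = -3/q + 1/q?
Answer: 0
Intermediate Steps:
I(q) = -2/q (I(q) = -3/q + 1/q = -2/q)
a(f) = 2*f
z(U) = 0
z(I(5))*a(15) = 0*(2*15) = 0*30 = 0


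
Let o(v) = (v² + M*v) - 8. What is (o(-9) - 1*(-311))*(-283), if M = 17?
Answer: -65373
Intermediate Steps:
o(v) = -8 + v² + 17*v (o(v) = (v² + 17*v) - 8 = -8 + v² + 17*v)
(o(-9) - 1*(-311))*(-283) = ((-8 + (-9)² + 17*(-9)) - 1*(-311))*(-283) = ((-8 + 81 - 153) + 311)*(-283) = (-80 + 311)*(-283) = 231*(-283) = -65373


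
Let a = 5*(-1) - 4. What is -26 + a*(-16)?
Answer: 118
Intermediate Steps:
a = -9 (a = -5 - 4 = -9)
-26 + a*(-16) = -26 - 9*(-16) = -26 + 144 = 118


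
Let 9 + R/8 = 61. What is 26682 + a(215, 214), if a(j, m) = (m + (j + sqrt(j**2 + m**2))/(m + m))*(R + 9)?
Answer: 50437871/428 + 425*sqrt(92021)/428 ≈ 1.1815e+5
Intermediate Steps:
R = 416 (R = -72 + 8*61 = -72 + 488 = 416)
a(j, m) = 425*m + 425*(j + sqrt(j**2 + m**2))/(2*m) (a(j, m) = (m + (j + sqrt(j**2 + m**2))/(m + m))*(416 + 9) = (m + (j + sqrt(j**2 + m**2))/((2*m)))*425 = (m + (j + sqrt(j**2 + m**2))*(1/(2*m)))*425 = (m + (j + sqrt(j**2 + m**2))/(2*m))*425 = 425*m + 425*(j + sqrt(j**2 + m**2))/(2*m))
26682 + a(215, 214) = 26682 + (425/2)*(215 + sqrt(215**2 + 214**2) + 2*214**2)/214 = 26682 + (425/2)*(1/214)*(215 + sqrt(46225 + 45796) + 2*45796) = 26682 + (425/2)*(1/214)*(215 + sqrt(92021) + 91592) = 26682 + (425/2)*(1/214)*(91807 + sqrt(92021)) = 26682 + (39017975/428 + 425*sqrt(92021)/428) = 50437871/428 + 425*sqrt(92021)/428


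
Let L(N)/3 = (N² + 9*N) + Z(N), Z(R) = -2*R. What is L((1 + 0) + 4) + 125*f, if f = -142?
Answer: -17570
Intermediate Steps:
L(N) = 3*N² + 21*N (L(N) = 3*((N² + 9*N) - 2*N) = 3*(N² + 7*N) = 3*N² + 21*N)
L((1 + 0) + 4) + 125*f = 3*((1 + 0) + 4)*(7 + ((1 + 0) + 4)) + 125*(-142) = 3*(1 + 4)*(7 + (1 + 4)) - 17750 = 3*5*(7 + 5) - 17750 = 3*5*12 - 17750 = 180 - 17750 = -17570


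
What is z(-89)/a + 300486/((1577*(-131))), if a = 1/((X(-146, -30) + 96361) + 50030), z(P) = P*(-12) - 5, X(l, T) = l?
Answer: 32115691410859/206587 ≈ 1.5546e+8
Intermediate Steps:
z(P) = -5 - 12*P (z(P) = -12*P - 5 = -5 - 12*P)
a = 1/146245 (a = 1/((-146 + 96361) + 50030) = 1/(96215 + 50030) = 1/146245 ≈ 6.8378e-6)
z(-89)/a + 300486/((1577*(-131))) = (-5 - 12*(-89))/(1/146245) + 300486/((1577*(-131))) = (-5 + 1068)*146245 + 300486/(-206587) = 1063*146245 + 300486*(-1/206587) = 155458435 - 300486/206587 = 32115691410859/206587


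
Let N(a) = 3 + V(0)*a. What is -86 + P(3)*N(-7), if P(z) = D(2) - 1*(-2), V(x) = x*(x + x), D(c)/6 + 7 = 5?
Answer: -116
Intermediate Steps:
D(c) = -12 (D(c) = -42 + 6*5 = -42 + 30 = -12)
V(x) = 2*x**2 (V(x) = x*(2*x) = 2*x**2)
N(a) = 3 (N(a) = 3 + (2*0**2)*a = 3 + (2*0)*a = 3 + 0*a = 3 + 0 = 3)
P(z) = -10 (P(z) = -12 - 1*(-2) = -12 + 2 = -10)
-86 + P(3)*N(-7) = -86 - 10*3 = -86 - 30 = -116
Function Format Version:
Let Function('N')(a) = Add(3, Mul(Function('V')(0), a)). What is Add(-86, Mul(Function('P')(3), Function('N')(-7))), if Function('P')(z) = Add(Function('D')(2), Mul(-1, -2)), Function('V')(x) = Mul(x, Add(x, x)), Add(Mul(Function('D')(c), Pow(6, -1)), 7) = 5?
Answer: -116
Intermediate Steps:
Function('D')(c) = -12 (Function('D')(c) = Add(-42, Mul(6, 5)) = Add(-42, 30) = -12)
Function('V')(x) = Mul(2, Pow(x, 2)) (Function('V')(x) = Mul(x, Mul(2, x)) = Mul(2, Pow(x, 2)))
Function('N')(a) = 3 (Function('N')(a) = Add(3, Mul(Mul(2, Pow(0, 2)), a)) = Add(3, Mul(Mul(2, 0), a)) = Add(3, Mul(0, a)) = Add(3, 0) = 3)
Function('P')(z) = -10 (Function('P')(z) = Add(-12, Mul(-1, -2)) = Add(-12, 2) = -10)
Add(-86, Mul(Function('P')(3), Function('N')(-7))) = Add(-86, Mul(-10, 3)) = Add(-86, -30) = -116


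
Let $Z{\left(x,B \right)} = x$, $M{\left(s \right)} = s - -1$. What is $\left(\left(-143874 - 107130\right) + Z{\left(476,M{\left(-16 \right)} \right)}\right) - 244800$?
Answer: $-495328$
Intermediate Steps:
$M{\left(s \right)} = 1 + s$ ($M{\left(s \right)} = s + 1 = 1 + s$)
$\left(\left(-143874 - 107130\right) + Z{\left(476,M{\left(-16 \right)} \right)}\right) - 244800 = \left(\left(-143874 - 107130\right) + 476\right) - 244800 = \left(-251004 + 476\right) - 244800 = -250528 - 244800 = -495328$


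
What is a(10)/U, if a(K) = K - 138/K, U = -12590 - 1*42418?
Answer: 19/275040 ≈ 6.9081e-5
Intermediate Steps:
U = -55008 (U = -12590 - 42418 = -55008)
a(K) = K - 138/K
a(10)/U = (10 - 138/10)/(-55008) = (10 - 138*⅒)*(-1/55008) = (10 - 69/5)*(-1/55008) = -19/5*(-1/55008) = 19/275040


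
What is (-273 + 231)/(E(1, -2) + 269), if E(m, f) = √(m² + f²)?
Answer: -5649/36178 + 21*√5/36178 ≈ -0.15485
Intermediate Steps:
E(m, f) = √(f² + m²)
(-273 + 231)/(E(1, -2) + 269) = (-273 + 231)/(√((-2)² + 1²) + 269) = -42/(√(4 + 1) + 269) = -42/(√5 + 269) = -42/(269 + √5)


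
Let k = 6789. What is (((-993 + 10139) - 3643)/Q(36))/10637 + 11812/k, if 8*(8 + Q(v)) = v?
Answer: 804789974/505502151 ≈ 1.5921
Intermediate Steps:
Q(v) = -8 + v/8
(((-993 + 10139) - 3643)/Q(36))/10637 + 11812/k = (((-993 + 10139) - 3643)/(-8 + (1/8)*36))/10637 + 11812/6789 = ((9146 - 3643)/(-8 + 9/2))*(1/10637) + 11812*(1/6789) = (5503/(-7/2))*(1/10637) + 11812/6789 = (5503*(-2/7))*(1/10637) + 11812/6789 = -11006/7*1/10637 + 11812/6789 = -11006/74459 + 11812/6789 = 804789974/505502151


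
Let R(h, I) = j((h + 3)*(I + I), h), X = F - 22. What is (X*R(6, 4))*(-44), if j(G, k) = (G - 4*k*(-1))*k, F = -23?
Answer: 1140480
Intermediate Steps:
X = -45 (X = -23 - 22 = -45)
j(G, k) = k*(G + 4*k) (j(G, k) = (G + 4*k)*k = k*(G + 4*k))
R(h, I) = h*(4*h + 2*I*(3 + h)) (R(h, I) = h*((h + 3)*(I + I) + 4*h) = h*((3 + h)*(2*I) + 4*h) = h*(2*I*(3 + h) + 4*h) = h*(4*h + 2*I*(3 + h)))
(X*R(6, 4))*(-44) = -90*6*(2*6 + 4*(3 + 6))*(-44) = -90*6*(12 + 4*9)*(-44) = -90*6*(12 + 36)*(-44) = -90*6*48*(-44) = -45*576*(-44) = -25920*(-44) = 1140480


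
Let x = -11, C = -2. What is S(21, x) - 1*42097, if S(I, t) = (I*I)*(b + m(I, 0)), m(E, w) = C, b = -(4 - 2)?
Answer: -43861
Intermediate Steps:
b = -2 (b = -1*2 = -2)
m(E, w) = -2
S(I, t) = -4*I² (S(I, t) = (I*I)*(-2 - 2) = I²*(-4) = -4*I²)
S(21, x) - 1*42097 = -4*21² - 1*42097 = -4*441 - 42097 = -1764 - 42097 = -43861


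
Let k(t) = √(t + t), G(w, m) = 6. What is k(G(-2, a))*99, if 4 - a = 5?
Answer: 198*√3 ≈ 342.95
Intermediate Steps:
a = -1 (a = 4 - 1*5 = 4 - 5 = -1)
k(t) = √2*√t (k(t) = √(2*t) = √2*√t)
k(G(-2, a))*99 = (√2*√6)*99 = (2*√3)*99 = 198*√3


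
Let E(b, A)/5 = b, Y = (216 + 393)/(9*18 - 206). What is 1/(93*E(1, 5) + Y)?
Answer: 44/19851 ≈ 0.0022165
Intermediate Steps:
Y = -609/44 (Y = 609/(162 - 206) = 609/(-44) = 609*(-1/44) = -609/44 ≈ -13.841)
E(b, A) = 5*b
1/(93*E(1, 5) + Y) = 1/(93*(5*1) - 609/44) = 1/(93*5 - 609/44) = 1/(465 - 609/44) = 1/(19851/44) = 44/19851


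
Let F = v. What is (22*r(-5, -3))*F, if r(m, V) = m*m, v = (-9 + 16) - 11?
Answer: -2200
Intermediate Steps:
v = -4 (v = 7 - 11 = -4)
r(m, V) = m**2
F = -4
(22*r(-5, -3))*F = (22*(-5)**2)*(-4) = (22*25)*(-4) = 550*(-4) = -2200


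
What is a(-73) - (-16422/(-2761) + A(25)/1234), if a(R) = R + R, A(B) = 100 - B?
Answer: -517904627/3407074 ≈ -152.01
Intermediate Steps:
a(R) = 2*R
a(-73) - (-16422/(-2761) + A(25)/1234) = 2*(-73) - (-16422/(-2761) + (100 - 1*25)/1234) = -146 - (-16422*(-1/2761) + (100 - 25)*(1/1234)) = -146 - (16422/2761 + 75*(1/1234)) = -146 - (16422/2761 + 75/1234) = -146 - 1*20471823/3407074 = -146 - 20471823/3407074 = -517904627/3407074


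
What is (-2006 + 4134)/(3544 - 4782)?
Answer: -1064/619 ≈ -1.7189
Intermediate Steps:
(-2006 + 4134)/(3544 - 4782) = 2128/(-1238) = 2128*(-1/1238) = -1064/619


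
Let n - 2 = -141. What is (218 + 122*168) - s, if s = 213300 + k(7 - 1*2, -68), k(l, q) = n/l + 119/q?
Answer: -3851129/20 ≈ -1.9256e+5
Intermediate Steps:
n = -139 (n = 2 - 141 = -139)
k(l, q) = -139/l + 119/q
s = 4265409/20 (s = 213300 + (-139/(7 - 1*2) + 119/(-68)) = 213300 + (-139/(7 - 2) + 119*(-1/68)) = 213300 + (-139/5 - 7/4) = 213300 - 591/20 = 4265409/20 ≈ 2.1327e+5)
(218 + 122*168) - s = (218 + 122*168) - 1*4265409/20 = (218 + 20496) - 4265409/20 = 20714 - 4265409/20 = -3851129/20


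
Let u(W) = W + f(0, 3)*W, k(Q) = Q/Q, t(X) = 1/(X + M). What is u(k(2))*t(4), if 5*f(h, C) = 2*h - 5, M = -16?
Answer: 0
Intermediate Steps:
f(h, C) = -1 + 2*h/5 (f(h, C) = (2*h - 5)/5 = (-5 + 2*h)/5 = -1 + 2*h/5)
t(X) = 1/(-16 + X) (t(X) = 1/(X - 16) = 1/(-16 + X))
k(Q) = 1
u(W) = 0 (u(W) = W + (-1 + (⅖)*0)*W = W + (-1 + 0)*W = W - W = 0)
u(k(2))*t(4) = 0/(-16 + 4) = 0/(-12) = 0*(-1/12) = 0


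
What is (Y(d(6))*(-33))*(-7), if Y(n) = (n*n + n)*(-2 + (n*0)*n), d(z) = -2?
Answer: -924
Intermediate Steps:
Y(n) = -2*n - 2*n² (Y(n) = (n² + n)*(-2 + 0*n) = (n + n²)*(-2 + 0) = (n + n²)*(-2) = -2*n - 2*n²)
(Y(d(6))*(-33))*(-7) = (-2*(-2)*(1 - 2)*(-33))*(-7) = (-2*(-2)*(-1)*(-33))*(-7) = -4*(-33)*(-7) = 132*(-7) = -924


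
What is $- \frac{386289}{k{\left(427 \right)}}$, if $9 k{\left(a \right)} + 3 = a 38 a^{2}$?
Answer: $- \frac{3476601}{2958470351} \approx -0.0011751$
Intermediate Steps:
$k{\left(a \right)} = - \frac{1}{3} + \frac{38 a^{3}}{9}$ ($k{\left(a \right)} = - \frac{1}{3} + \frac{a 38 a^{2}}{9} = - \frac{1}{3} + \frac{38 a a^{2}}{9} = - \frac{1}{3} + \frac{38 a^{3}}{9}$)
$- \frac{386289}{k{\left(427 \right)}} = - \frac{386289}{- \frac{1}{3} + \frac{38 \cdot 427^{3}}{9}} = - \frac{386289}{- \frac{1}{3} + \frac{38}{9} \cdot 77854483} = - \frac{386289}{- \frac{1}{3} + \frac{2958470354}{9}} = - \frac{386289}{\frac{2958470351}{9}} = \left(-386289\right) \frac{9}{2958470351} = - \frac{3476601}{2958470351}$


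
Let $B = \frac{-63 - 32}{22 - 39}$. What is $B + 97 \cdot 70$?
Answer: $\frac{115525}{17} \approx 6795.6$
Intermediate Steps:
$B = \frac{95}{17}$ ($B = - \frac{95}{-17} = \left(-95\right) \left(- \frac{1}{17}\right) = \frac{95}{17} \approx 5.5882$)
$B + 97 \cdot 70 = \frac{95}{17} + 97 \cdot 70 = \frac{95}{17} + 6790 = \frac{115525}{17}$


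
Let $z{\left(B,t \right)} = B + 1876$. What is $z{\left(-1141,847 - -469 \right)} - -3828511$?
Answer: $3829246$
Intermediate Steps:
$z{\left(B,t \right)} = 1876 + B$
$z{\left(-1141,847 - -469 \right)} - -3828511 = \left(1876 - 1141\right) - -3828511 = 735 + 3828511 = 3829246$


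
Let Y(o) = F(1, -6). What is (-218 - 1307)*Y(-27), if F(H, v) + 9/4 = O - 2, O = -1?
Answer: 32025/4 ≈ 8006.3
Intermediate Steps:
F(H, v) = -21/4 (F(H, v) = -9/4 + (-1 - 2) = -9/4 - 3 = -21/4)
Y(o) = -21/4
(-218 - 1307)*Y(-27) = (-218 - 1307)*(-21/4) = -1525*(-21/4) = 32025/4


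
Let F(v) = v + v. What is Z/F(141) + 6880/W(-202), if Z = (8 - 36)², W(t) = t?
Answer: -445448/14241 ≈ -31.279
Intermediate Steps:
F(v) = 2*v
Z = 784 (Z = (-28)² = 784)
Z/F(141) + 6880/W(-202) = 784/((2*141)) + 6880/(-202) = 784/282 + 6880*(-1/202) = 784*(1/282) - 3440/101 = 392/141 - 3440/101 = -445448/14241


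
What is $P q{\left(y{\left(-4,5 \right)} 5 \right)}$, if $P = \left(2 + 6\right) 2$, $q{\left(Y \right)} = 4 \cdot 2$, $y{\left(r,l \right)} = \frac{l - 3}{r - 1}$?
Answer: $128$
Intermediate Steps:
$y{\left(r,l \right)} = \frac{-3 + l}{-1 + r}$
$q{\left(Y \right)} = 8$
$P = 16$ ($P = 8 \cdot 2 = 16$)
$P q{\left(y{\left(-4,5 \right)} 5 \right)} = 16 \cdot 8 = 128$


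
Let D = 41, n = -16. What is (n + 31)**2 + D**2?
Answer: 1906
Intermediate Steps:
(n + 31)**2 + D**2 = (-16 + 31)**2 + 41**2 = 15**2 + 1681 = 225 + 1681 = 1906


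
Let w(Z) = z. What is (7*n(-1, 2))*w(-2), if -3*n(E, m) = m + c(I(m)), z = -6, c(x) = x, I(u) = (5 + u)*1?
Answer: 126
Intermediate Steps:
I(u) = 5 + u
w(Z) = -6
n(E, m) = -5/3 - 2*m/3 (n(E, m) = -(m + (5 + m))/3 = -(5 + 2*m)/3 = -5/3 - 2*m/3)
(7*n(-1, 2))*w(-2) = (7*(-5/3 - 2/3*2))*(-6) = (7*(-5/3 - 4/3))*(-6) = (7*(-3))*(-6) = -21*(-6) = 126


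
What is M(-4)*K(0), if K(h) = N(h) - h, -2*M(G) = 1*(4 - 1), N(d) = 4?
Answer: -6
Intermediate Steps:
M(G) = -3/2 (M(G) = -(4 - 1)/2 = -3/2)
K(h) = 4 - h
M(-4)*K(0) = -3*(4 - 1*0)/2 = -3*(4 + 0)/2 = -3/2*4 = -6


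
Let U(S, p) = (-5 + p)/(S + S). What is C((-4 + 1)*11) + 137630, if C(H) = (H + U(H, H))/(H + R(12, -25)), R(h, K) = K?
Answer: 131712445/957 ≈ 1.3763e+5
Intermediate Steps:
U(S, p) = (-5 + p)/(2*S) (U(S, p) = (-5 + p)/((2*S)) = (-5 + p)*(1/(2*S)) = (-5 + p)/(2*S))
C(H) = (H + (-5 + H)/(2*H))/(-25 + H) (C(H) = (H + (-5 + H)/(2*H))/(H - 25) = (H + (-5 + H)/(2*H))/(-25 + H))
C((-4 + 1)*11) + 137630 = (-5 + (-4 + 1)*11 + 2*((-4 + 1)*11)²)/(2*(((-4 + 1)*11))*(-25 + (-4 + 1)*11)) + 137630 = (-5 - 3*11 + 2*(-3*11)²)/(2*((-3*11))*(-25 - 3*11)) + 137630 = (½)*(-5 - 33 + 2*(-33)²)/(-33*(-25 - 33)) + 137630 = (½)*(-1/33)*(-5 - 33 + 2*1089)/(-58) + 137630 = (½)*(-1/33)*(-1/58)*(-5 - 33 + 2178) + 137630 = (½)*(-1/33)*(-1/58)*2140 + 137630 = 535/957 + 137630 = 131712445/957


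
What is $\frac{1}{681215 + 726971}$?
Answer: $\frac{1}{1408186} \approx 7.1013 \cdot 10^{-7}$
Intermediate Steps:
$\frac{1}{681215 + 726971} = \frac{1}{1408186}$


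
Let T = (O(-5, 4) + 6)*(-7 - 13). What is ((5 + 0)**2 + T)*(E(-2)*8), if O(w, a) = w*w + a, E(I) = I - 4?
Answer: 32400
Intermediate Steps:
E(I) = -4 + I
O(w, a) = a + w**2 (O(w, a) = w**2 + a = a + w**2)
T = -700 (T = ((4 + (-5)**2) + 6)*(-7 - 13) = ((4 + 25) + 6)*(-20) = (29 + 6)*(-20) = 35*(-20) = -700)
((5 + 0)**2 + T)*(E(-2)*8) = ((5 + 0)**2 - 700)*((-4 - 2)*8) = (5**2 - 700)*(-6*8) = (25 - 700)*(-48) = -675*(-48) = 32400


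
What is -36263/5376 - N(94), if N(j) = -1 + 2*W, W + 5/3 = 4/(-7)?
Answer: -6823/5376 ≈ -1.2692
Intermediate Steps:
W = -47/21 (W = -5/3 + 4/(-7) = -5/3 + 4*(-1/7) = -5/3 - 4/7 = -47/21 ≈ -2.2381)
N(j) = -115/21 (N(j) = -1 + 2*(-47/21) = -1 - 94/21 = -115/21)
-36263/5376 - N(94) = -36263/5376 - 1*(-115/21) = -36263*1/5376 + 115/21 = -36263/5376 + 115/21 = -6823/5376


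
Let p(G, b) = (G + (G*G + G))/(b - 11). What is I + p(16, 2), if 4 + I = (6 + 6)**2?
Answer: 108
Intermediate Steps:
I = 140 (I = -4 + (6 + 6)**2 = -4 + 12**2 = -4 + 144 = 140)
p(G, b) = (G**2 + 2*G)/(-11 + b) (p(G, b) = (G + (G**2 + G))/(-11 + b) = (G + (G + G**2))/(-11 + b) = (G**2 + 2*G)/(-11 + b))
I + p(16, 2) = 140 + 16*(2 + 16)/(-11 + 2) = 140 + 16*18/(-9) = 140 + 16*(-1/9)*18 = 140 - 32 = 108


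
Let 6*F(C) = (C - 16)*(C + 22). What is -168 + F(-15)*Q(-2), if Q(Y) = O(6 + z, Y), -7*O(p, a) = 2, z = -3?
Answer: -473/3 ≈ -157.67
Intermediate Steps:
O(p, a) = -2/7 (O(p, a) = -⅐*2 = -2/7)
Q(Y) = -2/7
F(C) = (-16 + C)*(22 + C)/6 (F(C) = ((C - 16)*(C + 22))/6 = ((-16 + C)*(22 + C))/6 = (-16 + C)*(22 + C)/6)
-168 + F(-15)*Q(-2) = -168 + (-176/3 - 15 + (⅙)*(-15)²)*(-2/7) = -168 + (-176/3 - 15 + (⅙)*225)*(-2/7) = -168 + (-176/3 - 15 + 75/2)*(-2/7) = -168 - 217/6*(-2/7) = -168 + 31/3 = -473/3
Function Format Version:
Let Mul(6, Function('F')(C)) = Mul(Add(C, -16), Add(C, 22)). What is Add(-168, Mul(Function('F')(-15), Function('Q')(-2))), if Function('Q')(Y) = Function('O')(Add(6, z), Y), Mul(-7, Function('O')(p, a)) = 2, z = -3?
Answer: Rational(-473, 3) ≈ -157.67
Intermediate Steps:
Function('O')(p, a) = Rational(-2, 7) (Function('O')(p, a) = Mul(Rational(-1, 7), 2) = Rational(-2, 7))
Function('Q')(Y) = Rational(-2, 7)
Function('F')(C) = Mul(Rational(1, 6), Add(-16, C), Add(22, C)) (Function('F')(C) = Mul(Rational(1, 6), Mul(Add(C, -16), Add(C, 22))) = Mul(Rational(1, 6), Mul(Add(-16, C), Add(22, C))) = Mul(Rational(1, 6), Add(-16, C), Add(22, C)))
Add(-168, Mul(Function('F')(-15), Function('Q')(-2))) = Add(-168, Mul(Add(Rational(-176, 3), -15, Mul(Rational(1, 6), Pow(-15, 2))), Rational(-2, 7))) = Add(-168, Mul(Add(Rational(-176, 3), -15, Mul(Rational(1, 6), 225)), Rational(-2, 7))) = Add(-168, Mul(Add(Rational(-176, 3), -15, Rational(75, 2)), Rational(-2, 7))) = Add(-168, Mul(Rational(-217, 6), Rational(-2, 7))) = Add(-168, Rational(31, 3)) = Rational(-473, 3)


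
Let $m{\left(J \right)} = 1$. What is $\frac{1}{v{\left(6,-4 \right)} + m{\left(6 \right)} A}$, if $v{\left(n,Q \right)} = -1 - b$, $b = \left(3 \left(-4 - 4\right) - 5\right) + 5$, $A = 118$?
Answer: $\frac{1}{141} \approx 0.0070922$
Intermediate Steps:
$b = -24$ ($b = \left(3 \left(-8\right) - 5\right) + 5 = \left(-24 - 5\right) + 5 = -29 + 5 = -24$)
$v{\left(n,Q \right)} = 23$ ($v{\left(n,Q \right)} = -1 - -24 = -1 + 24 = 23$)
$\frac{1}{v{\left(6,-4 \right)} + m{\left(6 \right)} A} = \frac{1}{23 + 1 \cdot 118} = \frac{1}{23 + 118} = \frac{1}{141}$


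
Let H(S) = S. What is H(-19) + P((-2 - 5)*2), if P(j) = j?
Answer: -33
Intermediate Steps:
H(-19) + P((-2 - 5)*2) = -19 + (-2 - 5)*2 = -19 - 7*2 = -19 - 14 = -33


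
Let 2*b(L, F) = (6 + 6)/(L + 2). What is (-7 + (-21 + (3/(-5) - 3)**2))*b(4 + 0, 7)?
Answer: -376/25 ≈ -15.040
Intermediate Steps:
b(L, F) = 6/(2 + L) (b(L, F) = ((6 + 6)/(L + 2))/2 = (12/(2 + L))/2 = 6/(2 + L))
(-7 + (-21 + (3/(-5) - 3)**2))*b(4 + 0, 7) = (-7 + (-21 + (3/(-5) - 3)**2))*(6/(2 + (4 + 0))) = (-7 + (-21 + (3*(-1/5) - 3)**2))*(6/(2 + 4)) = (-7 + (-21 + (-3/5 - 3)**2))*(6/6) = (-7 + (-21 + (-18/5)**2))*(6*(1/6)) = (-7 + (-21 + 324/25))*1 = (-7 - 201/25)*1 = -376/25*1 = -376/25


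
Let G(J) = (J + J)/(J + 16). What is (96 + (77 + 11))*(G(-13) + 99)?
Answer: 49864/3 ≈ 16621.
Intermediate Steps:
G(J) = 2*J/(16 + J) (G(J) = (2*J)/(16 + J) = 2*J/(16 + J))
(96 + (77 + 11))*(G(-13) + 99) = (96 + (77 + 11))*(2*(-13)/(16 - 13) + 99) = (96 + 88)*(2*(-13)/3 + 99) = 184*(2*(-13)*(⅓) + 99) = 184*(-26/3 + 99) = 184*(271/3) = 49864/3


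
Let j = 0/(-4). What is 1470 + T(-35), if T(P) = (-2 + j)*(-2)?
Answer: 1474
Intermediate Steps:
j = 0 (j = 0*(-¼) = 0)
T(P) = 4 (T(P) = (-2 + 0)*(-2) = -2*(-2) = 4)
1470 + T(-35) = 1470 + 4 = 1474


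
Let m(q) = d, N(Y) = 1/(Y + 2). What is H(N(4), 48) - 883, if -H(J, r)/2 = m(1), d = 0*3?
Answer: -883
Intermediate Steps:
d = 0
N(Y) = 1/(2 + Y)
m(q) = 0
H(J, r) = 0 (H(J, r) = -2*0 = 0)
H(N(4), 48) - 883 = 0 - 883 = -883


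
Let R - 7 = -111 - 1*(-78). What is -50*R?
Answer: 1300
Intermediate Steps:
R = -26 (R = 7 + (-111 - 1*(-78)) = 7 + (-111 + 78) = 7 - 33 = -26)
-50*R = -50*(-26) = 1300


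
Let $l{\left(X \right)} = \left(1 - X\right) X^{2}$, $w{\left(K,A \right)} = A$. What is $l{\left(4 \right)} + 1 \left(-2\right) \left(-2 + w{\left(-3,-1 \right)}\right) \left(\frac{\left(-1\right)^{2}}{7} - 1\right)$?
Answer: $- \frac{372}{7} \approx -53.143$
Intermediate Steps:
$l{\left(X \right)} = X^{2} \left(1 - X\right)$
$l{\left(4 \right)} + 1 \left(-2\right) \left(-2 + w{\left(-3,-1 \right)}\right) \left(\frac{\left(-1\right)^{2}}{7} - 1\right) = 4^{2} \left(1 - 4\right) + 1 \left(-2\right) \left(-2 - 1\right) \left(\frac{\left(-1\right)^{2}}{7} - 1\right) = 16 \left(1 - 4\right) + \left(-2\right) \left(-3\right) \left(1 \cdot \frac{1}{7} - 1\right) = 16 \left(-3\right) + 6 \left(\frac{1}{7} - 1\right) = -48 + 6 \left(- \frac{6}{7}\right) = -48 - \frac{36}{7} = - \frac{372}{7}$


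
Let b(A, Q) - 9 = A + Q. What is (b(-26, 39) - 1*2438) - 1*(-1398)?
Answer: -1018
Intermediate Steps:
b(A, Q) = 9 + A + Q (b(A, Q) = 9 + (A + Q) = 9 + A + Q)
(b(-26, 39) - 1*2438) - 1*(-1398) = ((9 - 26 + 39) - 1*2438) - 1*(-1398) = (22 - 2438) + 1398 = -2416 + 1398 = -1018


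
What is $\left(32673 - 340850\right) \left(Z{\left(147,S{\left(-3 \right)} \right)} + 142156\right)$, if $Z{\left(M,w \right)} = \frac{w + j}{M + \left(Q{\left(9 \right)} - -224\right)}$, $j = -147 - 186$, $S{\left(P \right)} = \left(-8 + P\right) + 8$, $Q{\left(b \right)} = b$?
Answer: $- \frac{4161849026272}{95} \approx -4.3809 \cdot 10^{10}$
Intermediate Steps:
$S{\left(P \right)} = P$
$j = -333$
$Z{\left(M,w \right)} = \frac{-333 + w}{233 + M}$ ($Z{\left(M,w \right)} = \frac{w - 333}{M + \left(9 - -224\right)} = \frac{-333 + w}{M + \left(9 + 224\right)} = \frac{-333 + w}{M + 233} = \frac{-333 + w}{233 + M}$)
$\left(32673 - 340850\right) \left(Z{\left(147,S{\left(-3 \right)} \right)} + 142156\right) = \left(32673 - 340850\right) \left(\frac{-333 - 3}{233 + 147} + 142156\right) = - 308177 \left(\frac{1}{380} \left(-336\right) + 142156\right) = - 308177 \left(- \frac{84}{95} + 142156\right) = \left(-308177\right) \frac{13504736}{95} = - \frac{4161849026272}{95}$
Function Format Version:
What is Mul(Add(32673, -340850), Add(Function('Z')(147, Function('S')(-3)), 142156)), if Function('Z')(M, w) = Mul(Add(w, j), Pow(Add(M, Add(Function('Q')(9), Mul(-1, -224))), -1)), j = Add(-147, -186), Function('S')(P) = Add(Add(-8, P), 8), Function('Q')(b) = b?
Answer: Rational(-4161849026272, 95) ≈ -4.3809e+10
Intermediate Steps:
Function('S')(P) = P
j = -333
Function('Z')(M, w) = Mul(Pow(Add(233, M), -1), Add(-333, w)) (Function('Z')(M, w) = Mul(Add(w, -333), Pow(Add(M, Add(9, Mul(-1, -224))), -1)) = Mul(Add(-333, w), Pow(Add(M, Add(9, 224)), -1)) = Mul(Add(-333, w), Pow(Add(M, 233), -1)) = Mul(Add(-333, w), Pow(Add(233, M), -1)) = Mul(Pow(Add(233, M), -1), Add(-333, w)))
Mul(Add(32673, -340850), Add(Function('Z')(147, Function('S')(-3)), 142156)) = Mul(Add(32673, -340850), Add(Mul(Pow(Add(233, 147), -1), Add(-333, -3)), 142156)) = Mul(-308177, Add(Mul(Pow(380, -1), -336), 142156)) = Mul(-308177, Add(Mul(Rational(1, 380), -336), 142156)) = Mul(-308177, Add(Rational(-84, 95), 142156)) = Mul(-308177, Rational(13504736, 95)) = Rational(-4161849026272, 95)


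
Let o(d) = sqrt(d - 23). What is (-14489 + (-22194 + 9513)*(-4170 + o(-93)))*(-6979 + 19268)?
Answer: 649661438209 - 311673618*I*sqrt(29) ≈ 6.4966e+11 - 1.6784e+9*I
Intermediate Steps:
o(d) = sqrt(-23 + d)
(-14489 + (-22194 + 9513)*(-4170 + o(-93)))*(-6979 + 19268) = (-14489 + (-22194 + 9513)*(-4170 + sqrt(-23 - 93)))*(-6979 + 19268) = (-14489 - 12681*(-4170 + sqrt(-116)))*12289 = (-14489 - 12681*(-4170 + 2*I*sqrt(29)))*12289 = (-14489 + (52879770 - 25362*I*sqrt(29)))*12289 = (52865281 - 25362*I*sqrt(29))*12289 = 649661438209 - 311673618*I*sqrt(29)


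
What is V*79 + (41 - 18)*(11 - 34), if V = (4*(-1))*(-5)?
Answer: 1051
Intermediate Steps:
V = 20 (V = -4*(-5) = 20)
V*79 + (41 - 18)*(11 - 34) = 20*79 + (41 - 18)*(11 - 34) = 1580 + 23*(-23) = 1580 - 529 = 1051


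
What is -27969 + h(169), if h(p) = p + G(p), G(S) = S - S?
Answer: -27800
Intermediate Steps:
G(S) = 0
h(p) = p (h(p) = p + 0 = p)
-27969 + h(169) = -27969 + 169 = -27800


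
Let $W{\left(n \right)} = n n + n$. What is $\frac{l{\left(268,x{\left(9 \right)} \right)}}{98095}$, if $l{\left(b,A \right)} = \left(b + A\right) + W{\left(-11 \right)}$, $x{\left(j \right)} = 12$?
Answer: $\frac{78}{19619} \approx 0.0039757$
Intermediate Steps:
$W{\left(n \right)} = n + n^{2}$ ($W{\left(n \right)} = n^{2} + n = n + n^{2}$)
$l{\left(b,A \right)} = 110 + A + b$ ($l{\left(b,A \right)} = \left(b + A\right) - 11 \left(1 - 11\right) = \left(A + b\right) - -110 = \left(A + b\right) + 110 = 110 + A + b$)
$\frac{l{\left(268,x{\left(9 \right)} \right)}}{98095} = \frac{110 + 12 + 268}{98095} = 390 \cdot \frac{1}{98095} = \frac{78}{19619}$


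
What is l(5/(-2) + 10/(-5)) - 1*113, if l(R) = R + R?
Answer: -122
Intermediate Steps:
l(R) = 2*R
l(5/(-2) + 10/(-5)) - 1*113 = 2*(5/(-2) + 10/(-5)) - 1*113 = 2*(5*(-1/2) + 10*(-1/5)) - 113 = 2*(-5/2 - 2) - 113 = 2*(-9/2) - 113 = -9 - 113 = -122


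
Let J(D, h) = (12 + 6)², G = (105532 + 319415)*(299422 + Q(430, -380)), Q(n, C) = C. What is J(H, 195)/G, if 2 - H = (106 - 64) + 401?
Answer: 54/21179500129 ≈ 2.5496e-9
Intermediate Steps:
H = -441 (H = 2 - ((106 - 64) + 401) = 2 - (42 + 401) = 2 - 1*443 = 2 - 443 = -441)
G = 127077000774 (G = (105532 + 319415)*(299422 - 380) = 424947*299042 = 127077000774)
J(D, h) = 324 (J(D, h) = 18² = 324)
J(H, 195)/G = 324/127077000774 = 324*(1/127077000774) = 54/21179500129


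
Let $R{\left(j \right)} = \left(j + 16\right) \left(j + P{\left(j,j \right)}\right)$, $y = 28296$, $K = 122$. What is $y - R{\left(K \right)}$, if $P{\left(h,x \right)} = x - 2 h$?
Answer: $28296$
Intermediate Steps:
$R{\left(j \right)} = 0$ ($R{\left(j \right)} = \left(j + 16\right) \left(j + \left(j - 2 j\right)\right) = \left(16 + j\right) \left(j - j\right) = \left(16 + j\right) 0 = 0$)
$y - R{\left(K \right)} = 28296 - 0 = 28296 + 0 = 28296$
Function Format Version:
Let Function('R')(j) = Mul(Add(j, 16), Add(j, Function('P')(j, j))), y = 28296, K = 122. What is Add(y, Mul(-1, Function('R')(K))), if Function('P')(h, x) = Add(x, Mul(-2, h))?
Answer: 28296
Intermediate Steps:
Function('R')(j) = 0 (Function('R')(j) = Mul(Add(j, 16), Add(j, Add(j, Mul(-2, j)))) = Mul(Add(16, j), Add(j, Mul(-1, j))) = Mul(Add(16, j), 0) = 0)
Add(y, Mul(-1, Function('R')(K))) = Add(28296, Mul(-1, 0)) = Add(28296, 0) = 28296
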